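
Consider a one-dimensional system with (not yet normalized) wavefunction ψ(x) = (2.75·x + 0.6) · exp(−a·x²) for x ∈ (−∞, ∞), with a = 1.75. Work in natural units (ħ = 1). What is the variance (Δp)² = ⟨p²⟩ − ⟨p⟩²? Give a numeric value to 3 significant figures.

Compute ⟨p⟩ and ⟨p²⟩ separately; (Δp)² = ⟨p²⟩ − ⟨p⟩².
Expand each integrand as polynomial × e^(−2ax²) and use ∫x^(2j)·e^(−2ax²) dx = (2j−1)!!/(4a)^j · √(π/(2a)), odd powers → 0; here √(π/(2a)) = 0.94742. Differentiate with the product rule, d/dx e^(−ax²) = −2ax·e^(−ax²).
Normalization: ∫|ψ|² dx = 1.3646.
⟨p⟩ = 0.0000 and ⟨p²⟩ = 4.3752.
(Δp)² = 4.3752 − (0.0000)² = 4.3752.

4.38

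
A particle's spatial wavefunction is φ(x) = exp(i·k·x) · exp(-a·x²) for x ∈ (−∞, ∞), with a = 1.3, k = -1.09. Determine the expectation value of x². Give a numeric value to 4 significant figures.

⟨x²⟩ = ∫ x²·|φ|² dx / ∫|φ|² dx (integrals over the domain).
Gaussian moments: ∫x^(2j)·e^(−2ax²) dx = (2j−1)!!/(4a)^j · √(π/(2a)), odd powers integrate to 0; here √(π/(2a)) = 1.0992.
State is unnormalized: ∫|φ|² dx = 1.0992, and ∫φ*·x²·φ dx = 0.21139, so ⟨x²⟩ = 0.21139 / 1.0992.
⟨x²⟩ = 0.19231.

0.1923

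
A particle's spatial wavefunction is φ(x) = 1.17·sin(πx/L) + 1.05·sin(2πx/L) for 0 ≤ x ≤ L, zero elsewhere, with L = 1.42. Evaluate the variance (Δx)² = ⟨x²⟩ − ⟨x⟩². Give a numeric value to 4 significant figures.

Compute ⟨x⟩ and ⟨x²⟩ separately, then (Δx)² = ⟨x²⟩ − ⟨x⟩².
On 0 ≤ x ≤ L (j ≠ l): ∫sin²(jπx/L) dx = L/2, ∫sin(jπx/L)·sin(lπx/L) dx = 0; diagonal moments ∫x·sin²(jπx/L) dx = L²/4, ∫x²·sin²(jπx/L) dx = L³·(1/6 − 1/(4j²π²)); cross terms ∫x·sin(jπx/L)·sin(lπx/L) dx = 0 for j + l even and −4jlL²/(π²(j² − l²)²) for j + l odd, ∫x²·sin(jπx/L)·sin(lπx/L) dx = (−1)^(j+l)·4jlL³/(π²(j² − l²)²); higher powers the same way via product-to-sum and parts.
Normalization: ∫|φ|² dx = 1.7547.
⟨x⟩ = 0.45571 and ⟨x²⟩ = 0.24307.
(Δx)² = 0.24307 − (0.45571)² = 0.035396.

0.03540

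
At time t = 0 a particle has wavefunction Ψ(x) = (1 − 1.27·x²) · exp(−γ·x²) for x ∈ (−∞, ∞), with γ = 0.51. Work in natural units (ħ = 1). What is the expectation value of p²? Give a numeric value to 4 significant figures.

p² Ψ = −ħ² d²Ψ/dx²; ⟨p²⟩ = −ħ² ∫ Ψ*·Ψ'' dx / ∫|Ψ|² dx.
Expand each integrand as polynomial × e^(−2γx²) and use ∫x^(2j)·e^(−2γx²) dx = (2j−1)!!/(4γ)^j · √(π/(2γ)), odd powers → 0; here √(π/(2γ)) = 1.7550. Differentiate with the product rule, d/dx e^(−γx²) = −2γx·e^(−γx²).
State is unnormalized: ∫|Ψ|² dx = 1.6104, and ∫Ψ*·(−ħ² Ψ'') dx = 4.4377, so ⟨p²⟩ = 4.4377 / 1.6104.
⟨p²⟩ = 2.7557.

2.756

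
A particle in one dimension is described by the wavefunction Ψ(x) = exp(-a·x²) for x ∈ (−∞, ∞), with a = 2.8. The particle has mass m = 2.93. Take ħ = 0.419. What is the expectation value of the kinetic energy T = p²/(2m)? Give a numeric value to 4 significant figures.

0.08389

T = −(ħ²/2m) d²/dx², so ⟨T⟩ = −(ħ²/2m) ∫ Ψ*·Ψ'' dx / ∫|Ψ|² dx; with m = 2.93.
Gaussian moments: ∫x^(2j)·e^(−2ax²) dx = (2j−1)!!/(4a)^j · √(π/(2a)), odd powers integrate to 0; here √(π/(2a)) = 0.74900. Derivatives: d/dx e^(−ax²) = −2ax·e^(−ax²), d²/dx² e^(−ax²) = (4a²x² − 2a)·e^(−ax²).
State is unnormalized: ∫|Ψ|² dx = 0.74900, and ∫Ψ*·(−ħ²/2m · Ψ'') dx = 0.062830, so ⟨T⟩ = 0.062830 / 0.74900.
⟨T⟩ = 0.083886.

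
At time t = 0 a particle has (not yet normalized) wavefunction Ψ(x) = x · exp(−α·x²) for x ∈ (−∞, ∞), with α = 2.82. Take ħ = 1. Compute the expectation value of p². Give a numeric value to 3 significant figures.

8.46

p² Ψ = −ħ² d²Ψ/dx²; ⟨p²⟩ = −ħ² ∫ Ψ*·Ψ'' dx / ∫|Ψ|² dx.
Expand each integrand as polynomial × e^(−2αx²) and use ∫x^(2j)·e^(−2αx²) dx = (2j−1)!!/(4α)^j · √(π/(2α)), odd powers → 0; here √(π/(2α)) = 0.74634. Differentiate with the product rule, d/dx e^(−αx²) = −2αx·e^(−αx²).
State is unnormalized: ∫|Ψ|² dx = 0.066165, and ∫Ψ*·(−ħ² Ψ'') dx = 0.55975, so ⟨p²⟩ = 0.55975 / 0.066165.
⟨p²⟩ = 8.4600.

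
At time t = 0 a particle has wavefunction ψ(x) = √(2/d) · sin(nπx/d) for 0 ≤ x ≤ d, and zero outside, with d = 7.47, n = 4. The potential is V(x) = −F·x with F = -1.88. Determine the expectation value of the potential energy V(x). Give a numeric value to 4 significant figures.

7.022

⟨V⟩ = ∫ V(x)·|ψ|² dx.
With sin²θ = (1 − cos2θ)/2 on 0 ≤ x ≤ d: ∫sin²(nπx/d) dx = d/2, ∫x·sin²(nπx/d) dx = d²/4, ∫x²·sin²(nπx/d) dx = d³·(1/6 − 1/(4n²π²)); higher powers xᵏ the same way, integrating xᵏ·cos(2nπx/d) by parts.
⟨V⟩ = 7.0218.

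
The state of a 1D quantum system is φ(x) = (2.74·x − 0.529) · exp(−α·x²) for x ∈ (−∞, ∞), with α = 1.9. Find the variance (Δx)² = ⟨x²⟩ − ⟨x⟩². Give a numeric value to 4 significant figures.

Compute ⟨x⟩ and ⟨x²⟩ separately, then (Δx)² = ⟨x²⟩ − ⟨x⟩².
Expand each integrand as polynomial × e^(−2αx²) and use ∫x^(2j)·e^(−2αx²) dx = (2j−1)!!/(4α)^j · √(π/(2α)), odd powers → 0; here √(π/(2α)) = 0.90925.
Normalization: ∫|φ|² dx = 1.1526.
⟨x⟩ = -0.30089 and ⟨x²⟩ = 0.33664.
(Δx)² = 0.33664 − (-0.30089)² = 0.24611.

0.2461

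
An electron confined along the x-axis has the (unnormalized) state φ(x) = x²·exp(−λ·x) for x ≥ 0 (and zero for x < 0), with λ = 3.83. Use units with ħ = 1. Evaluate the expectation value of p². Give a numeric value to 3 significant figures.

4.89

p² φ = −ħ² d²φ/dx²; ⟨p²⟩ = −ħ² ∫ φ*·φ'' dx / ∫|φ|² dx.
Differentiate x²·exp(−λ·x) with the product rule; every integrand then reduces to terms xʲ·e^(−2λx) on [0, ∞), with ∫₀^∞ xʲ·e^(−2λx) dx = j!/(2λ)^(j+1).
State is unnormalized: ∫|φ|² dx = 0.00091005, and ∫φ*·(−ħ² φ'') dx = 0.0044498, so ⟨p²⟩ = 0.0044498 / 0.00091005.
⟨p²⟩ = 4.8896.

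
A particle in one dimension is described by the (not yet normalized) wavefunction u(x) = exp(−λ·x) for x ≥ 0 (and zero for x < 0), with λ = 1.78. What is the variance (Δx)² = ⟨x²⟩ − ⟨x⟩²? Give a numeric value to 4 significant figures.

Compute ⟨x⟩ and ⟨x²⟩ separately, then (Δx)² = ⟨x²⟩ − ⟨x⟩².
Every integrand reduces to terms xʲ·e^(−2λx) on [0, ∞); use ∫₀^∞ xʲ·e^(−2λx) dx = j!/(2λ)^(j+1).
Normalization: ∫|u|² dx = 0.28090.
⟨x⟩ = 0.28090 and ⟨x²⟩ = 0.15781.
(Δx)² = 0.15781 − (0.28090)² = 0.078904.

0.07890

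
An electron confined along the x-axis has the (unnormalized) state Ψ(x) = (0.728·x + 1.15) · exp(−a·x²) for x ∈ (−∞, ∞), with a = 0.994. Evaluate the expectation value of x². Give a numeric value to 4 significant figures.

0.2976

⟨x²⟩ = ∫ x²·|Ψ|² dx / ∫|Ψ|² dx (integrals over the domain).
Expand each integrand as polynomial × e^(−2ax²) and use ∫x^(2j)·e^(−2ax²) dx = (2j−1)!!/(4a)^j · √(π/(2a)), odd powers → 0; here √(π/(2a)) = 1.2571.
State is unnormalized: ∫|Ψ|² dx = 1.8301, and ∫Ψ*·x²·Ψ dx = 0.54457, so ⟨x²⟩ = 0.54457 / 1.8301.
⟨x²⟩ = 0.29757.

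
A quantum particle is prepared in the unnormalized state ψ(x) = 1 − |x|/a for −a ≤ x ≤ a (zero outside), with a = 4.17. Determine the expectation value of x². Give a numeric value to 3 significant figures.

1.74

⟨x²⟩ = ∫ x²·|ψ|² dx / ∫|ψ|² dx (integrals over the domain).
ψ is even, so ∫ over [−a, a] = 2∫₀ᵃ with ψ = 1 − x/a there: ∫₀ᵃ (1 − x/a)² dx = a/3, ∫₀ᵃ x²(1 − x/a)² dx = a³/30, ∫₀ᵃ x⁴(1 − x/a)² dx = a⁵/105.
State is unnormalized: ∫|ψ|² dx = 2.7800, and ∫ψ*·x²·ψ dx = 4.8341, so ⟨x²⟩ = 4.8341 / 2.7800.
⟨x²⟩ = 1.7389.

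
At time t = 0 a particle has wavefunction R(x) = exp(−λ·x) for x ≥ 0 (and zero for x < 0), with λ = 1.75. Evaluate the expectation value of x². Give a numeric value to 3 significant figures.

⟨x²⟩ = ∫ x²·|R|² dx / ∫|R|² dx (integrals over the domain).
Every integrand reduces to terms xʲ·e^(−2λx) on [0, ∞); use ∫₀^∞ xʲ·e^(−2λx) dx = j!/(2λ)^(j+1).
State is unnormalized: ∫|R|² dx = 0.28571, and ∫R*·x²·R dx = 0.046647, so ⟨x²⟩ = 0.046647 / 0.28571.
⟨x²⟩ = 0.16327.

0.163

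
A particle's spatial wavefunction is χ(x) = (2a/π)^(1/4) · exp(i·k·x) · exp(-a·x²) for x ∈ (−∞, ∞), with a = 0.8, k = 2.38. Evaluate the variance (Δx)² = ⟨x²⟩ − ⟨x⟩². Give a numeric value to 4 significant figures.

Compute ⟨x⟩ and ⟨x²⟩ separately, then (Δx)² = ⟨x²⟩ − ⟨x⟩².
Gaussian moments: ∫x^(2j)·e^(−2ax²) dx = (2j−1)!!/(4a)^j · √(π/(2a)), odd powers integrate to 0; here √(π/(2a)) = 1.4012.
⟨x⟩ = 0.0000 and ⟨x²⟩ = 0.31250.
(Δx)² = 0.31250 − (0.0000)² = 0.31250.

0.3125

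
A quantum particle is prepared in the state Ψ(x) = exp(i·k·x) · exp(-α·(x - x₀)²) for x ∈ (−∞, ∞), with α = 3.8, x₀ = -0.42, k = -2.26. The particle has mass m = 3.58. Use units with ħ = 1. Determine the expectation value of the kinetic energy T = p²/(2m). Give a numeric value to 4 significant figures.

T = −(ħ²/2m) d²/dx², so ⟨T⟩ = −(ħ²/2m) ∫ Ψ*·Ψ'' dx / ∫|Ψ|² dx; with m = 3.58.
Gaussian moments (u = x − x₀): ∫u^(2j)·e^(−2αu²) du = (2j−1)!!/(4α)^j · √(π/(2α)), odd powers integrate to 0; here √(π/(2α)) = 0.64294. Derivatives: Ψ′ = (ik − 2αu)·Ψ, Ψ″ = ((ik − 2αu)² − 2α)·Ψ; the odd-in-u pieces drop out.
State is unnormalized: ∫|Ψ|² dx = 0.64294, and ∫Ψ*·(−ħ²/2m · Ψ'') dx = 0.79986, so ⟨T⟩ = 0.79986 / 0.64294.
⟨T⟩ = 1.2441.

1.244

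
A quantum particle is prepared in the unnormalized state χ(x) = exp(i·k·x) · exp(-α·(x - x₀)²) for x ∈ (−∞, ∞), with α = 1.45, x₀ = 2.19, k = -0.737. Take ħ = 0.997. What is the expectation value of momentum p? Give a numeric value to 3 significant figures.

-0.735

p χ = −iħ dχ/dx; then ⟨p⟩ = ∫ χ*·(pχ) dx / ∫|χ|² dx.
Gaussian moments (u = x − x₀): ∫u^(2j)·e^(−2αu²) du = (2j−1)!!/(4α)^j · √(π/(2α)), odd powers integrate to 0; here √(π/(2α)) = 1.0408. Derivatives: χ′ = (ik − 2αu)·χ, χ″ = ((ik − 2αu)² − 2α)·χ; the odd-in-u pieces drop out.
State is unnormalized: ∫|χ|² dx = 1.0408, and ∫χ*·(−iħ χ') dx = -0.76478, so ⟨p⟩ = -0.76478 / 1.0408.
⟨p⟩ = -0.73479.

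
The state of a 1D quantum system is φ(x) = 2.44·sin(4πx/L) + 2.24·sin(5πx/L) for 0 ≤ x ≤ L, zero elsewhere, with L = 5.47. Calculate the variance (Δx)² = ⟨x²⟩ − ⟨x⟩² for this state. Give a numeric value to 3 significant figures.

1.22

Compute ⟨x⟩ and ⟨x²⟩ separately, then (Δx)² = ⟨x²⟩ − ⟨x⟩².
On 0 ≤ x ≤ L (j ≠ l): ∫sin²(jπx/L) dx = L/2, ∫sin(jπx/L)·sin(lπx/L) dx = 0; diagonal moments ∫x·sin²(jπx/L) dx = L²/4, ∫x²·sin²(jπx/L) dx = L³·(1/6 − 1/(4j²π²)); cross terms ∫x·sin(jπx/L)·sin(lπx/L) dx = 0 for j + l even and −4jlL²/(π²(j² − l²)²) for j + l odd, ∫x²·sin(jπx/L)·sin(lπx/L) dx = (−1)^(j+l)·4jlL³/(π²(j² − l²)²); higher powers the same way via product-to-sum and parts.
Normalization: ∫|φ|² dx = 30.006.
⟨x⟩ = 1.6442 and ⟨x²⟩ = 3.9279.
(Δx)² = 3.9279 − (1.6442)² = 1.2245.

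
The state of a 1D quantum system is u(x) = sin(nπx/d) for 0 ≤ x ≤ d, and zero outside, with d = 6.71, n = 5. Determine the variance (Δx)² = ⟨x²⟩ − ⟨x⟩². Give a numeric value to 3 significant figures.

Compute ⟨x⟩ and ⟨x²⟩ separately, then (Δx)² = ⟨x²⟩ − ⟨x⟩².
With sin²θ = (1 − cos2θ)/2 on 0 ≤ x ≤ d: ∫sin²(nπx/d) dx = d/2, ∫x·sin²(nπx/d) dx = d²/4, ∫x²·sin²(nπx/d) dx = d³·(1/6 − 1/(4n²π²)); higher powers xᵏ the same way, integrating xᵏ·cos(2nπx/d) by parts.
Normalization: ∫|u|² dx = 3.3550.
⟨x⟩ = 3.3550 and ⟨x²⟩ = 14.917.
(Δx)² = 14.917 − (3.3550)² = 3.6608.

3.66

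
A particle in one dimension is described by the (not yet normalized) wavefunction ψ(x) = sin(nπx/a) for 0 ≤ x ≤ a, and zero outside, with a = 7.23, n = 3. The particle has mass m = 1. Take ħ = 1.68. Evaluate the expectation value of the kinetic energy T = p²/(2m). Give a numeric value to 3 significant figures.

2.40

T = −(ħ²/2m) d²/dx², so ⟨T⟩ = −(ħ²/2m) ∫ ψ*·ψ'' dx / ∫|ψ|² dx; with m = 1.
d/dx sin(nπx/a) = (nπ/a)·cos(nπx/a) and d²/dx² sin(nπx/a) = −(nπ/a)²·sin(nπx/a); on 0 ≤ x ≤ a, ∫sin²(nπx/a) dx = a/2 and ∫sin(nπx/a)·cos(nπx/a) dx = 0.
State is unnormalized: ∫|ψ|² dx = 3.6150, and ∫ψ*·(−ħ²/2m · ψ'') dx = 8.6689, so ⟨T⟩ = 8.6689 / 3.6150.
⟨T⟩ = 2.3980.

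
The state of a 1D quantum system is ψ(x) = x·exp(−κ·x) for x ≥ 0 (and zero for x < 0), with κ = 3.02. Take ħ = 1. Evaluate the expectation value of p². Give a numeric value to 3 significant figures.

p² ψ = −ħ² d²ψ/dx²; ⟨p²⟩ = −ħ² ∫ ψ*·ψ'' dx / ∫|ψ|² dx.
Differentiate x·exp(−κ·x) with the product rule; every integrand then reduces to terms xʲ·e^(−2κx) on [0, ∞), with ∫₀^∞ xʲ·e^(−2κx) dx = j!/(2κ)^(j+1).
State is unnormalized: ∫|ψ|² dx = 0.0090765, and ∫ψ*·(−ħ² ψ'') dx = 0.082781, so ⟨p²⟩ = 0.082781 / 0.0090765.
⟨p²⟩ = 9.1204.

9.12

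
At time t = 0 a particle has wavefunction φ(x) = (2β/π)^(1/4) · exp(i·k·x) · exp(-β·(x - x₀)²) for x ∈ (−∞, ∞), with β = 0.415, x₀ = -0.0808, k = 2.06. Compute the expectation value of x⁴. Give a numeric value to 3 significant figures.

1.11

⟨x⁴⟩ = ∫ x⁴·|φ|² dx (integrals over the domain).
Gaussian moments (u = x − x₀): ∫u^(2j)·e^(−2βu²) du = (2j−1)!!/(4β)^j · √(π/(2β)), odd powers integrate to 0; here √(π/(2β)) = 1.9455.
⟨x⁴⟩ = 1.1123.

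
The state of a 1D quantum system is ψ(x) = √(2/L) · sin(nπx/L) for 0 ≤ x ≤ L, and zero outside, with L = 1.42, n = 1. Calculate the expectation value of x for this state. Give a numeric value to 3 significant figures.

0.710

⟨x⟩ = ∫ x·|ψ|² dx (integrals over the domain).
With sin²θ = (1 − cos2θ)/2 on 0 ≤ x ≤ L: ∫sin²(nπx/L) dx = L/2, ∫x·sin²(nπx/L) dx = L²/4, ∫x²·sin²(nπx/L) dx = L³·(1/6 − 1/(4n²π²)); higher powers xᵏ the same way, integrating xᵏ·cos(2nπx/L) by parts.
⟨x⟩ = 0.71000.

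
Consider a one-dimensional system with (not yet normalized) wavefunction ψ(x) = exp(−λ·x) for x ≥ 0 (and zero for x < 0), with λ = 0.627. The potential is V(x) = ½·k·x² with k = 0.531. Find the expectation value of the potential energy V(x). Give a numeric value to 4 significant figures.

⟨V⟩ = ∫ V(x)·|ψ|² dx / ∫|ψ|² dx.
Every integrand reduces to terms xʲ·e^(−2λx) on [0, ∞); use ∫₀^∞ xʲ·e^(−2λx) dx = j!/(2λ)^(j+1).
State is unnormalized: ∫|ψ|² dx = 0.79745, and ∫ψ*·V(x)·ψ dx = 0.26928, so ⟨V⟩ = 0.26928 / 0.79745.
⟨V⟩ = 0.33768.

0.3377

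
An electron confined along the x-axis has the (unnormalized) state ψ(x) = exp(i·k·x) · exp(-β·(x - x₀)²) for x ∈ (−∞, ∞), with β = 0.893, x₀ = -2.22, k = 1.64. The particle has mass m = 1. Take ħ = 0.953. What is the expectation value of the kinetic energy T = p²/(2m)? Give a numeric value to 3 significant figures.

1.63

T = −(ħ²/2m) d²/dx², so ⟨T⟩ = −(ħ²/2m) ∫ ψ*·ψ'' dx / ∫|ψ|² dx; with m = 1.
Gaussian moments (u = x − x₀): ∫u^(2j)·e^(−2βu²) du = (2j−1)!!/(4β)^j · √(π/(2β)), odd powers integrate to 0; here √(π/(2β)) = 1.3263. Derivatives: ψ′ = (ik − 2βu)·ψ, ψ″ = ((ik − 2βu)² − 2β)·ψ; the odd-in-u pieces drop out.
State is unnormalized: ∫|ψ|² dx = 1.3263, and ∫ψ*·(−ħ²/2m · ψ'') dx = 2.1577, so ⟨T⟩ = 2.1577 / 1.3263.
⟨T⟩ = 1.6269.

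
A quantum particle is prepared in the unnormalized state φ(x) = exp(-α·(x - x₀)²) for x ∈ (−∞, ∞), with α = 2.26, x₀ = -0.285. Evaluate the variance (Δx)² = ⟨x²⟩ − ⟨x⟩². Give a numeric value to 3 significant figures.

Compute ⟨x⟩ and ⟨x²⟩ separately, then (Δx)² = ⟨x²⟩ − ⟨x⟩².
Gaussian moments (u = x − x₀): ∫u^(2j)·e^(−2αu²) du = (2j−1)!!/(4α)^j · √(π/(2α)), odd powers integrate to 0; here √(π/(2α)) = 0.83369.
Normalization: ∫|φ|² dx = 0.83369.
⟨x⟩ = -0.28500 and ⟨x²⟩ = 0.19184.
(Δx)² = 0.19184 − (-0.28500)² = 0.11062.

0.111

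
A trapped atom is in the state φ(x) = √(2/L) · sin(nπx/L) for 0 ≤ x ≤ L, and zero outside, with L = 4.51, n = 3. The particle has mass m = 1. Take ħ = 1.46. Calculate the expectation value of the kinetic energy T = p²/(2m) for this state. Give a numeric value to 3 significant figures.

4.65

T = −(ħ²/2m) d²/dx², so ⟨T⟩ = −(ħ²/2m) ∫ φ*·φ'' dx; with m = 1.
d/dx sin(nπx/L) = (nπ/L)·cos(nπx/L) and d²/dx² sin(nπx/L) = −(nπ/L)²·sin(nπx/L); on 0 ≤ x ≤ L, ∫sin²(nπx/L) dx = L/2 and ∫sin(nπx/L)·cos(nπx/L) dx = 0.
⟨T⟩ = 4.6544.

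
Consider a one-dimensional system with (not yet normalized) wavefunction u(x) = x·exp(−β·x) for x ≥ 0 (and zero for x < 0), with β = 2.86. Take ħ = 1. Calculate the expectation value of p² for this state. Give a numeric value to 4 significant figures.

8.180

p² u = −ħ² d²u/dx²; ⟨p²⟩ = −ħ² ∫ u*·u'' dx / ∫|u|² dx.
Differentiate x·exp(−β·x) with the product rule; every integrand then reduces to terms xʲ·e^(−2βx) on [0, ∞), with ∫₀^∞ xʲ·e^(−2βx) dx = j!/(2β)^(j+1).
State is unnormalized: ∫|u|² dx = 0.010687, and ∫u*·(−ħ² u'') dx = 0.087413, so ⟨p²⟩ = 0.087413 / 0.010687.
⟨p²⟩ = 8.1796.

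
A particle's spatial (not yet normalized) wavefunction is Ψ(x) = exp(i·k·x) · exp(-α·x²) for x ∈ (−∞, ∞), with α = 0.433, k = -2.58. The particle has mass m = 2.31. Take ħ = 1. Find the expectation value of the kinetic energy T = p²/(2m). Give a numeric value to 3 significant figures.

1.53

T = −(ħ²/2m) d²/dx², so ⟨T⟩ = −(ħ²/2m) ∫ Ψ*·Ψ'' dx / ∫|Ψ|² dx; with m = 2.31.
Gaussian moments: ∫x^(2j)·e^(−2αx²) dx = (2j−1)!!/(4α)^j · √(π/(2α)), odd powers integrate to 0; here √(π/(2α)) = 1.9047. Derivatives: Ψ′ = (ik − 2αx)·Ψ, Ψ″ = ((ik − 2αx)² − 2α)·Ψ; the odd-in-x pieces drop out.
State is unnormalized: ∫|Ψ|² dx = 1.9047, and ∫Ψ*·(−ħ²/2m · Ψ'') dx = 2.9227, so ⟨T⟩ = 2.9227 / 1.9047.
⟨T⟩ = 1.5345.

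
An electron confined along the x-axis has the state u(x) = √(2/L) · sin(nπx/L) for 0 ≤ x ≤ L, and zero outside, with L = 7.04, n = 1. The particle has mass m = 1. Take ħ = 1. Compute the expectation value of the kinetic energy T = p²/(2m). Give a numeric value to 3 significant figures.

0.0996

T = −(ħ²/2m) d²/dx², so ⟨T⟩ = −(ħ²/2m) ∫ u*·u'' dx; with m = 1.
d/dx sin(nπx/L) = (nπ/L)·cos(nπx/L) and d²/dx² sin(nπx/L) = −(nπ/L)²·sin(nπx/L); on 0 ≤ x ≤ L, ∫sin²(nπx/L) dx = L/2 and ∫sin(nπx/L)·cos(nπx/L) dx = 0.
⟨T⟩ = 0.099569.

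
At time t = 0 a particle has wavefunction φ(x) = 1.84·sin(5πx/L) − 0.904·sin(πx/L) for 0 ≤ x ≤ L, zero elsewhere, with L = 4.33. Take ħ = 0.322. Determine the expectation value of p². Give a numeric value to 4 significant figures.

p² φ = −ħ² d²φ/dx²; ⟨p²⟩ = −ħ² ∫ φ*·φ'' dx / ∫|φ|² dx.
d²/dx² sin(jπx/L) = −(jπ/L)²·sin(jπx/L); on 0 ≤ x ≤ L, ∫sin²(jπx/L) dx = L/2 and ∫sin(jπx/L)·sin(lπx/L) dx = 0 for j ≠ l, so only diagonal terms survive in ∫|φ|² and ∫φ·φ″; ∫φ·φ′ dx = [φ²/2] between the walls = 0.
State is unnormalized: ∫|φ|² dx = 9.0991, and ∫φ*·(−ħ² φ'') dx = 10.098, so ⟨p²⟩ = 10.098 / 9.0991.
⟨p²⟩ = 1.1098.

1.110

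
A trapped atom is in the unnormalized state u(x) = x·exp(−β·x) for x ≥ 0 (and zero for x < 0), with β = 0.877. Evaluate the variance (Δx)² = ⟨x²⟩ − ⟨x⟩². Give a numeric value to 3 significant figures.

Compute ⟨x⟩ and ⟨x²⟩ separately, then (Δx)² = ⟨x²⟩ − ⟨x⟩².
Every integrand reduces to terms xʲ·e^(−2βx) on [0, ∞); use ∫₀^∞ xʲ·e^(−2βx) dx = j!/(2β)^(j+1).
Normalization: ∫|u|² dx = 0.37063.
⟨x⟩ = 1.7104 and ⟨x²⟩ = 3.9005.
(Δx)² = 3.9005 − (1.7104)² = 0.97513.

0.975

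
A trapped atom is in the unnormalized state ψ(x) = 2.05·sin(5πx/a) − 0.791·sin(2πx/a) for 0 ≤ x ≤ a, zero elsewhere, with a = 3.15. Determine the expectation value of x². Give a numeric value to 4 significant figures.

3.396

⟨x²⟩ = ∫ x²·|ψ|² dx / ∫|ψ|² dx (integrals over the domain).
On 0 ≤ x ≤ a (j ≠ l): ∫sin²(jπx/a) dx = a/2, ∫sin(jπx/a)·sin(lπx/a) dx = 0; diagonal moments ∫x·sin²(jπx/a) dx = a²/4, ∫x²·sin²(jπx/a) dx = a³·(1/6 − 1/(4j²π²)); cross terms ∫x·sin(jπx/a)·sin(lπx/a) dx = 0 for j + l even and −4jla²/(π²(j² − l²)²) for j + l odd, ∫x²·sin(jπx/a)·sin(lπx/a) dx = (−1)^(j+l)·4jla³/(π²(j² − l²)²); higher powers the same way via product-to-sum and parts.
State is unnormalized: ∫|ψ|² dx = 7.6044, and ∫ψ*·x²·ψ dx = 25.826, so ⟨x²⟩ = 25.826 / 7.6044.
⟨x²⟩ = 3.3962.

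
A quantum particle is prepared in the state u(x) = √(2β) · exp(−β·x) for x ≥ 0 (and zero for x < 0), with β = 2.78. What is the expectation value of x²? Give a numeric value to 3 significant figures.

⟨x²⟩ = ∫ x²·|u|² dx (integrals over the domain).
Every integrand reduces to terms xʲ·e^(−2βx) on [0, ∞); use ∫₀^∞ xʲ·e^(−2βx) dx = j!/(2β)^(j+1).
⟨x²⟩ = 0.064696.

0.0647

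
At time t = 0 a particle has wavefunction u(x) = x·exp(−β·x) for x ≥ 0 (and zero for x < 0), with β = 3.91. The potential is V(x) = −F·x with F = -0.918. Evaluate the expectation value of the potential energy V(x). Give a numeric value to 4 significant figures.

⟨V⟩ = ∫ V(x)·|u|² dx / ∫|u|² dx.
Every integrand reduces to terms xʲ·e^(−2βx) on [0, ∞); use ∫₀^∞ xʲ·e^(−2βx) dx = j!/(2β)^(j+1).
State is unnormalized: ∫|u|² dx = 0.0041822, and ∫u*·V(x)·u dx = 0.0014729, so ⟨V⟩ = 0.0014729 / 0.0041822.
⟨V⟩ = 0.35217.

0.3522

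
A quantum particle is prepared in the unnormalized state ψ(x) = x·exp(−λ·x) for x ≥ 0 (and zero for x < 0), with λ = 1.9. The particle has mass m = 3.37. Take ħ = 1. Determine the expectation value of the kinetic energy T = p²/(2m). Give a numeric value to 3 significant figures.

0.536

T = −(ħ²/2m) d²/dx², so ⟨T⟩ = −(ħ²/2m) ∫ ψ*·ψ'' dx / ∫|ψ|² dx; with m = 3.37.
Differentiate x·exp(−λ·x) with the product rule; every integrand then reduces to terms xʲ·e^(−2λx) on [0, ∞), with ∫₀^∞ xʲ·e^(−2λx) dx = j!/(2λ)^(j+1).
State is unnormalized: ∫|ψ|² dx = 0.036448, and ∫ψ*·(−ħ²/2m · ψ'') dx = 0.019522, so ⟨T⟩ = 0.019522 / 0.036448.
⟨T⟩ = 0.53561.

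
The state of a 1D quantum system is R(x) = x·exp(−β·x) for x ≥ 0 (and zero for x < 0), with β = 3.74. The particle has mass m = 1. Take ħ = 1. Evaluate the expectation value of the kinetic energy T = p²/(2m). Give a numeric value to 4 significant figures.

T = −(ħ²/2m) d²/dx², so ⟨T⟩ = −(ħ²/2m) ∫ R*·R'' dx / ∫|R|² dx; with m = 1.
Differentiate x·exp(−β·x) with the product rule; every integrand then reduces to terms xʲ·e^(−2βx) on [0, ∞), with ∫₀^∞ xʲ·e^(−2βx) dx = j!/(2β)^(j+1).
State is unnormalized: ∫|R|² dx = 0.0047789, and ∫R*·(−ħ²/2m · R'') dx = 0.033422, so ⟨T⟩ = 0.033422 / 0.0047789.
⟨T⟩ = 6.9938.

6.994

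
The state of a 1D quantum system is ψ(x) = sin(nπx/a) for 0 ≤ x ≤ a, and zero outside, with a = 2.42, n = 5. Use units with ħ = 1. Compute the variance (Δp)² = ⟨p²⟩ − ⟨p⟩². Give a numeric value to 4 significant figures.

42.13

Compute ⟨p⟩ and ⟨p²⟩ separately; (Δp)² = ⟨p²⟩ − ⟨p⟩².
d/dx sin(nπx/a) = (nπ/a)·cos(nπx/a) and d²/dx² sin(nπx/a) = −(nπ/a)²·sin(nπx/a); on 0 ≤ x ≤ a, ∫sin²(nπx/a) dx = a/2 and ∫sin(nπx/a)·cos(nπx/a) dx = 0.
Normalization: ∫|ψ|² dx = 1.2100.
⟨p⟩ = 0.0000 and ⟨p²⟩ = 42.132.
(Δp)² = 42.132 − (0.0000)² = 42.132.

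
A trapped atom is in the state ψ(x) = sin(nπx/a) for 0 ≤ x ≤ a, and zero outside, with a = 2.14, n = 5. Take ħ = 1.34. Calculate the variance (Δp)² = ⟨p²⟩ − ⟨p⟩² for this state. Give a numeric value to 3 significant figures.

Compute ⟨p⟩ and ⟨p²⟩ separately; (Δp)² = ⟨p²⟩ − ⟨p⟩².
d/dx sin(nπx/a) = (nπ/a)·cos(nπx/a) and d²/dx² sin(nπx/a) = −(nπ/a)²·sin(nπx/a); on 0 ≤ x ≤ a, ∫sin²(nπx/a) dx = a/2 and ∫sin(nπx/a)·cos(nπx/a) dx = 0.
Normalization: ∫|ψ|² dx = 1.0700.
⟨p⟩ = 0.0000 and ⟨p²⟩ = 96.744.
(Δp)² = 96.744 − (0.0000)² = 96.744.

96.7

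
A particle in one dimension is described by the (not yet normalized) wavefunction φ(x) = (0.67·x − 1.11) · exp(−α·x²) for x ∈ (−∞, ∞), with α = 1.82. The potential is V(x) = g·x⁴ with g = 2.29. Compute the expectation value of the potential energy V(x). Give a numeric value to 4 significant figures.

⟨V⟩ = ∫ V(x)·|φ|² dx / ∫|φ|² dx.
Expand each integrand as polynomial × e^(−2αx²) and use ∫x^(2j)·e^(−2αx²) dx = (2j−1)!!/(4α)^j · √(π/(2α)), odd powers → 0; here √(π/(2α)) = 0.92902.
State is unnormalized: ∫|φ|² dx = 1.2019, and ∫φ*·V(x)·φ dx = 0.18550, so ⟨V⟩ = 0.18550 / 1.2019.
⟨V⟩ = 0.15434.

0.1543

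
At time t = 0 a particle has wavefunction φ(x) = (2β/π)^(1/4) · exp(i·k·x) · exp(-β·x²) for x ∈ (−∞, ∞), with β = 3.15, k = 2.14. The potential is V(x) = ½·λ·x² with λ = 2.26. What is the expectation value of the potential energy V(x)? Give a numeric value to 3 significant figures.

⟨V⟩ = ∫ V(x)·|φ|² dx.
Gaussian moments: ∫x^(2j)·e^(−2βx²) dx = (2j−1)!!/(4β)^j · √(π/(2β)), odd powers integrate to 0; here √(π/(2β)) = 0.70616.
⟨V⟩ = 0.089683.

0.0897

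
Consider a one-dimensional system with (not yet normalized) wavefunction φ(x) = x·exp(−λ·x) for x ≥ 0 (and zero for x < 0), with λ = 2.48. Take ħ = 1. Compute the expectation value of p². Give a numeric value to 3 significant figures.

6.15

p² φ = −ħ² d²φ/dx²; ⟨p²⟩ = −ħ² ∫ φ*·φ'' dx / ∫|φ|² dx.
Differentiate x·exp(−λ·x) with the product rule; every integrand then reduces to terms xʲ·e^(−2λx) on [0, ∞), with ∫₀^∞ xʲ·e^(−2λx) dx = j!/(2λ)^(j+1).
State is unnormalized: ∫|φ|² dx = 0.016390, and ∫φ*·(−ħ² φ'') dx = 0.10081, so ⟨p²⟩ = 0.10081 / 0.016390.
⟨p²⟩ = 6.1504.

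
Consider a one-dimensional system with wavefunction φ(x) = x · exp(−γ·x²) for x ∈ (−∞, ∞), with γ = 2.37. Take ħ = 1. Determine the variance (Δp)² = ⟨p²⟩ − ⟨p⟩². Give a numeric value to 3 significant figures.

Compute ⟨p⟩ and ⟨p²⟩ separately; (Δp)² = ⟨p²⟩ − ⟨p⟩².
Expand each integrand as polynomial × e^(−2γx²) and use ∫x^(2j)·e^(−2γx²) dx = (2j−1)!!/(4γ)^j · √(π/(2γ)), odd powers → 0; here √(π/(2γ)) = 0.81412. Differentiate with the product rule, d/dx e^(−γx²) = −2γx·e^(−γx²).
Normalization: ∫|φ|² dx = 0.085877.
⟨p⟩ = 0.0000 and ⟨p²⟩ = 7.1100.
(Δp)² = 7.1100 − (0.0000)² = 7.1100.

7.11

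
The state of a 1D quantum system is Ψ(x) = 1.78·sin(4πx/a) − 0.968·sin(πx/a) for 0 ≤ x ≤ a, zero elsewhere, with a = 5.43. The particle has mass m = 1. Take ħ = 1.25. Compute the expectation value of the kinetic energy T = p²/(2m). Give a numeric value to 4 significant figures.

3.289

T = −(ħ²/2m) d²/dx², so ⟨T⟩ = −(ħ²/2m) ∫ Ψ*·Ψ'' dx / ∫|Ψ|² dx; with m = 1.
d²/dx² sin(jπx/a) = −(jπ/a)²·sin(jπx/a); on 0 ≤ x ≤ a, ∫sin²(jπx/a) dx = a/2 and ∫sin(jπx/a)·sin(lπx/a) dx = 0 for j ≠ l, so only diagonal terms survive in ∫|Ψ|² and ∫Ψ·Ψ″; ∫Ψ·Ψ′ dx = [Ψ²/2] between the walls = 0.
State is unnormalized: ∫|Ψ|² dx = 11.146, and ∫Ψ*·(−ħ²/2m · Ψ'') dx = 36.658, so ⟨T⟩ = 36.658 / 11.146.
⟨T⟩ = 3.2889.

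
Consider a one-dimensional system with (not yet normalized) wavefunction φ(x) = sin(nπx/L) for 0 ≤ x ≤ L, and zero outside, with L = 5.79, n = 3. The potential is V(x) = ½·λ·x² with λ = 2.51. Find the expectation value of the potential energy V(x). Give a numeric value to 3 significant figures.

⟨V⟩ = ∫ V(x)·|φ|² dx / ∫|φ|² dx.
With sin²θ = (1 − cos2θ)/2 on 0 ≤ x ≤ L: ∫sin²(nπx/L) dx = L/2, ∫x·sin²(nπx/L) dx = L²/4, ∫x²·sin²(nπx/L) dx = L³·(1/6 − 1/(4n²π²)); higher powers xᵏ the same way, integrating xᵏ·cos(2nπx/L) by parts.
State is unnormalized: ∫|φ|² dx = 2.8950, and ∫φ*·V(x)·φ dx = 39.915, so ⟨V⟩ = 39.915 / 2.8950.
⟨V⟩ = 13.787.

13.8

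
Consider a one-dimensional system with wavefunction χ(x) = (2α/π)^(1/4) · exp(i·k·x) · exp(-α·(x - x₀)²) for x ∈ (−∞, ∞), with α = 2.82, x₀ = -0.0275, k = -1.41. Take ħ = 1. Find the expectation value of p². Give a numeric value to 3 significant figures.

4.81

p² χ = −ħ² d²χ/dx²; ⟨p²⟩ = −ħ² ∫ χ*·χ'' dx.
Gaussian moments (u = x − x₀): ∫u^(2j)·e^(−2αu²) du = (2j−1)!!/(4α)^j · √(π/(2α)), odd powers integrate to 0; here √(π/(2α)) = 0.74634. Derivatives: χ′ = (ik − 2αu)·χ, χ″ = ((ik − 2αu)² − 2α)·χ; the odd-in-u pieces drop out.
⟨p²⟩ = 4.8081.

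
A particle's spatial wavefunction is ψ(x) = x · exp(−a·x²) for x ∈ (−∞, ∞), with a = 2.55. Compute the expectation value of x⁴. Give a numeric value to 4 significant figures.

0.1442

⟨x⁴⟩ = ∫ x⁴·|ψ|² dx / ∫|ψ|² dx (integrals over the domain).
Expand each integrand as polynomial × e^(−2ax²) and use ∫x^(2j)·e^(−2ax²) dx = (2j−1)!!/(4a)^j · √(π/(2a)), odd powers → 0; here √(π/(2a)) = 0.78486.
State is unnormalized: ∫|ψ|² dx = 0.076947, and ∫ψ*·x⁴·ψ dx = 0.011094, so ⟨x⁴⟩ = 0.011094 / 0.076947.
⟨x⁴⟩ = 0.14418.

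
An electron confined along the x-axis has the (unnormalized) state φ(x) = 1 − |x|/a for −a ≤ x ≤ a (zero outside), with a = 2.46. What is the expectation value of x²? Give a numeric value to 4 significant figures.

⟨x²⟩ = ∫ x²·|φ|² dx / ∫|φ|² dx (integrals over the domain).
φ is even, so ∫ over [−a, a] = 2∫₀ᵃ with φ = 1 − x/a there: ∫₀ᵃ (1 − x/a)² dx = a/3, ∫₀ᵃ x²(1 − x/a)² dx = a³/30, ∫₀ᵃ x⁴(1 − x/a)² dx = a⁵/105.
State is unnormalized: ∫|φ|² dx = 1.6400, and ∫φ*·x²·φ dx = 0.99246, so ⟨x²⟩ = 0.99246 / 1.6400.
⟨x²⟩ = 0.60516.

0.6052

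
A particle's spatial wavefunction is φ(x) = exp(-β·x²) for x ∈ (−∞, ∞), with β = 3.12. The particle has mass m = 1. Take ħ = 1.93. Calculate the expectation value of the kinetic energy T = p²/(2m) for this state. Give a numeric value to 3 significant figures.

5.81

T = −(ħ²/2m) d²/dx², so ⟨T⟩ = −(ħ²/2m) ∫ φ*·φ'' dx / ∫|φ|² dx; with m = 1.
Gaussian moments: ∫x^(2j)·e^(−2βx²) dx = (2j−1)!!/(4β)^j · √(π/(2β)), odd powers integrate to 0; here √(π/(2β)) = 0.70955. Derivatives: d/dx e^(−βx²) = −2βx·e^(−βx²), d²/dx² e^(−βx²) = (4β²x² − 2β)·e^(−βx²).
State is unnormalized: ∫|φ|² dx = 0.70955, and ∫φ*·(−ħ²/2m · φ'') dx = 4.1231, so ⟨T⟩ = 4.1231 / 0.70955.
⟨T⟩ = 5.8108.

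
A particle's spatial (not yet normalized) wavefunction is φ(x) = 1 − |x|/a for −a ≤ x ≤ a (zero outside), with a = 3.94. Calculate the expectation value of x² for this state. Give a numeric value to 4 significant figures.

1.552

⟨x²⟩ = ∫ x²·|φ|² dx / ∫|φ|² dx (integrals over the domain).
φ is even, so ∫ over [−a, a] = 2∫₀ᵃ with φ = 1 − x/a there: ∫₀ᵃ (1 − x/a)² dx = a/3, ∫₀ᵃ x²(1 − x/a)² dx = a³/30, ∫₀ᵃ x⁴(1 − x/a)² dx = a⁵/105.
State is unnormalized: ∫|φ|² dx = 2.6267, and ∫φ*·x²·φ dx = 4.0775, so ⟨x²⟩ = 4.0775 / 2.6267.
⟨x²⟩ = 1.5524.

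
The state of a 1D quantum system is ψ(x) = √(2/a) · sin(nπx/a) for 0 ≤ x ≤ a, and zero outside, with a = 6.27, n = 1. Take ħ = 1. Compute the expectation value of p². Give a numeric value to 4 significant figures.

0.2511

p² ψ = −ħ² d²ψ/dx²; ⟨p²⟩ = −ħ² ∫ ψ*·ψ'' dx.
d/dx sin(nπx/a) = (nπ/a)·cos(nπx/a) and d²/dx² sin(nπx/a) = −(nπ/a)²·sin(nπx/a); on 0 ≤ x ≤ a, ∫sin²(nπx/a) dx = a/2 and ∫sin(nπx/a)·cos(nπx/a) dx = 0.
⟨p²⟩ = 0.25105.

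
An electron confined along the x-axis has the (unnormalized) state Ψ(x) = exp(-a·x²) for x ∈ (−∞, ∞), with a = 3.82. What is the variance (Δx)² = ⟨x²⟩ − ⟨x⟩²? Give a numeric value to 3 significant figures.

Compute ⟨x⟩ and ⟨x²⟩ separately, then (Δx)² = ⟨x²⟩ − ⟨x⟩².
Gaussian moments: ∫x^(2j)·e^(−2ax²) dx = (2j−1)!!/(4a)^j · √(π/(2a)), odd powers integrate to 0; here √(π/(2a)) = 0.64125.
Normalization: ∫|Ψ|² dx = 0.64125.
⟨x⟩ = 0.0000 and ⟨x²⟩ = 0.065445.
(Δx)² = 0.065445 − (0.0000)² = 0.065445.

0.0654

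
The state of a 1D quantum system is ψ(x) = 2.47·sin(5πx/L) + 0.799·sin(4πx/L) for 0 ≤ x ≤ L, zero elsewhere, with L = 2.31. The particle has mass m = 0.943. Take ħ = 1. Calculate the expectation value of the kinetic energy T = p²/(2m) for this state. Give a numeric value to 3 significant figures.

T = −(ħ²/2m) d²/dx², so ⟨T⟩ = −(ħ²/2m) ∫ ψ*·ψ'' dx / ∫|ψ|² dx; with m = 0.943.
d²/dx² sin(jπx/L) = −(jπ/L)²·sin(jπx/L); on 0 ≤ x ≤ L, ∫sin²(jπx/L) dx = L/2 and ∫sin(jπx/L)·sin(lπx/L) dx = 0 for j ≠ l, so only diagonal terms survive in ∫|ψ|² and ∫ψ·ψ″; ∫ψ·ψ′ dx = [ψ²/2] between the walls = 0.
State is unnormalized: ∫|ψ|² dx = 7.7839, and ∫ψ*·(−ħ²/2m · ψ'') dx = 184.33, so ⟨T⟩ = 184.33 / 7.7839.
⟨T⟩ = 23.681.

23.7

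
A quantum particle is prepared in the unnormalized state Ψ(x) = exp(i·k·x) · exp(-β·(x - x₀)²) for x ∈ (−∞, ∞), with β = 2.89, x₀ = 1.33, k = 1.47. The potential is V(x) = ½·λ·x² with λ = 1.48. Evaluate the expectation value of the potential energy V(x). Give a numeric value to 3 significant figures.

1.37

⟨V⟩ = ∫ V(x)·|Ψ|² dx / ∫|Ψ|² dx.
Gaussian moments (u = x − x₀): ∫u^(2j)·e^(−2βu²) du = (2j−1)!!/(4β)^j · √(π/(2β)), odd powers integrate to 0; here √(π/(2β)) = 0.73724.
State is unnormalized: ∫|Ψ|² dx = 0.73724, and ∫Ψ*·V(x)·Ψ dx = 1.0122, so ⟨V⟩ = 1.0122 / 0.73724.
⟨V⟩ = 1.3730.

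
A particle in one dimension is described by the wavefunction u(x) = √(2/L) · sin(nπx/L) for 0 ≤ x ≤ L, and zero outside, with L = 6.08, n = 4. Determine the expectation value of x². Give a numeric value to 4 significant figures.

⟨x²⟩ = ∫ x²·|u|² dx (integrals over the domain).
With sin²θ = (1 − cos2θ)/2 on 0 ≤ x ≤ L: ∫sin²(nπx/L) dx = L/2, ∫x·sin²(nπx/L) dx = L²/4, ∫x²·sin²(nπx/L) dx = L³·(1/6 − 1/(4n²π²)); higher powers xᵏ the same way, integrating xᵏ·cos(2nπx/L) by parts.
⟨x²⟩ = 12.205.

12.21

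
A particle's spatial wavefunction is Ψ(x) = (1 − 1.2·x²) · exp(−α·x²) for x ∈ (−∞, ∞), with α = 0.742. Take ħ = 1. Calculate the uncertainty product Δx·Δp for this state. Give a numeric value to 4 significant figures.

Δx = √(⟨x²⟩−⟨x⟩²), Δp = √(⟨p²⟩−⟨p⟩²).
Expand each integrand as polynomial × e^(−2αx²) and use ∫x^(2j)·e^(−2αx²) dx = (2j−1)!!/(4α)^j · √(π/(2α)), odd powers → 0; here √(π/(2α)) = 1.4550. Differentiate with the product rule, d/dx e^(−αx²) = −2αx·e^(−αx²).
Normalization: ∫|Ψ|² dx = 0.99198.
⟨x⟩ = 0.0000, ⟨x²⟩ = 0.50711 ⇒ Δx = 0.71212.
⟨p⟩ = 0.0000, ⟨p²⟩ = 3.2137 ⇒ Δp = 1.7927.
Δx·Δp = 1.2766.

1.277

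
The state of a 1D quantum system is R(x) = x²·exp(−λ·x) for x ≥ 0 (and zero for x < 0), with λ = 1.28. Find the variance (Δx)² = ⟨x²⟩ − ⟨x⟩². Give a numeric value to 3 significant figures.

Compute ⟨x⟩ and ⟨x²⟩ separately, then (Δx)² = ⟨x²⟩ − ⟨x⟩².
Every integrand reduces to terms xʲ·e^(−2λx) on [0, ∞); use ∫₀^∞ xʲ·e^(−2λx) dx = j!/(2λ)^(j+1).
Normalization: ∫|R|² dx = 0.21828.
⟨x⟩ = 1.9531 and ⟨x²⟩ = 4.5776.
(Δx)² = 4.5776 − (1.9531)² = 0.76294.

0.763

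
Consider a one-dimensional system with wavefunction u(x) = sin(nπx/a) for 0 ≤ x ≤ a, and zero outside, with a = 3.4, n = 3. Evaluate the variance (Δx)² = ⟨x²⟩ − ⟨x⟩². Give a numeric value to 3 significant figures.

Compute ⟨x⟩ and ⟨x²⟩ separately, then (Δx)² = ⟨x²⟩ − ⟨x⟩².
With sin²θ = (1 − cos2θ)/2 on 0 ≤ x ≤ a: ∫sin²(nπx/a) dx = a/2, ∫x·sin²(nπx/a) dx = a²/4, ∫x²·sin²(nπx/a) dx = a³·(1/6 − 1/(4n²π²)); higher powers xᵏ the same way, integrating xᵏ·cos(2nπx/a) by parts.
Normalization: ∫|u|² dx = 1.7000.
⟨x⟩ = 1.7000 and ⟨x²⟩ = 3.7883.
(Δx)² = 3.7883 − (1.7000)² = 0.89826.

0.898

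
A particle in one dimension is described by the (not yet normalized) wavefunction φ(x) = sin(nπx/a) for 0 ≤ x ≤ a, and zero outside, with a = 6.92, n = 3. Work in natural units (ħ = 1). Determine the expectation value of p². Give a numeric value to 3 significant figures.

p² φ = −ħ² d²φ/dx²; ⟨p²⟩ = −ħ² ∫ φ*·φ'' dx / ∫|φ|² dx.
d/dx sin(nπx/a) = (nπ/a)·cos(nπx/a) and d²/dx² sin(nπx/a) = −(nπ/a)²·sin(nπx/a); on 0 ≤ x ≤ a, ∫sin²(nπx/a) dx = a/2 and ∫sin(nπx/a)·cos(nπx/a) dx = 0.
State is unnormalized: ∫|φ|² dx = 3.4600, and ∫φ*·(−ħ² φ'') dx = 6.4181, so ⟨p²⟩ = 6.4181 / 3.4600.
⟨p²⟩ = 1.8549.

1.85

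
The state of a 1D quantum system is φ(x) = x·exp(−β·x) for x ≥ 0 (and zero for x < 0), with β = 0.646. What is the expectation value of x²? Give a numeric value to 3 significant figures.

7.19

⟨x²⟩ = ∫ x²·|φ|² dx / ∫|φ|² dx (integrals over the domain).
Every integrand reduces to terms xʲ·e^(−2βx) on [0, ∞); use ∫₀^∞ xʲ·e^(−2βx) dx = j!/(2β)^(j+1).
State is unnormalized: ∫|φ|² dx = 0.92735, and ∫φ*·x²·φ dx = 6.6665, so ⟨x²⟩ = 6.6665 / 0.92735.
⟨x²⟩ = 7.1888.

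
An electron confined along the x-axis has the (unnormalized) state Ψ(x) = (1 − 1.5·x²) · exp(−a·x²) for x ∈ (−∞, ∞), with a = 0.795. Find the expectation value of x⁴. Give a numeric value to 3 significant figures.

⟨x⁴⟩ = ∫ x⁴·|Ψ|² dx / ∫|Ψ|² dx (integrals over the domain).
Expand each integrand as polynomial × e^(−2ax²) and use ∫x^(2j)·e^(−2ax²) dx = (2j−1)!!/(4a)^j · √(π/(2a)), odd powers → 0; here √(π/(2a)) = 1.4056.
State is unnormalized: ∫|Ψ|² dx = 1.0178, and ∫Ψ*·x⁴·Ψ dx = 1.6974, so ⟨x⁴⟩ = 1.6974 / 1.0178.
⟨x⁴⟩ = 1.6677.

1.67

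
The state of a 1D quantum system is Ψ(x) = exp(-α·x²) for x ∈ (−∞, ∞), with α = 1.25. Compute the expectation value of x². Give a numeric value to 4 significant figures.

⟨x²⟩ = ∫ x²·|Ψ|² dx / ∫|Ψ|² dx (integrals over the domain).
Gaussian moments: ∫x^(2j)·e^(−2αx²) dx = (2j−1)!!/(4α)^j · √(π/(2α)), odd powers integrate to 0; here √(π/(2α)) = 1.1210.
State is unnormalized: ∫|Ψ|² dx = 1.1210, and ∫Ψ*·x²·Ψ dx = 0.22420, so ⟨x²⟩ = 0.22420 / 1.1210.
⟨x²⟩ = 0.20000.

0.2000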